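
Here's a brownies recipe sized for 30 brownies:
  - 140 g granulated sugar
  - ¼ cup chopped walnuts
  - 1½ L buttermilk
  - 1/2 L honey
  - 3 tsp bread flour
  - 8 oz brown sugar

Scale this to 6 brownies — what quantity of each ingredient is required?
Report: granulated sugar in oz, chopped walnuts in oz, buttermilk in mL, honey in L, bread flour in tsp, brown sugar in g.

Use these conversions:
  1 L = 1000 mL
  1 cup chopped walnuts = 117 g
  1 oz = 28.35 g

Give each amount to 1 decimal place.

Scaling factor: 6/30 = 1/5 = 0.2.
granulated sugar: 140 g × 1/5 ÷ 28.35 g/oz ≈ 1.0 oz
chopped walnuts: 0.25 cup × 1/5 × 117 g/cup ÷ 28.35 g/oz ≈ 0.2 oz
buttermilk: 1.5 L × 1/5 × 1000 mL/L = 300.0 mL
honey: 0.5 L × 1/5 = 0.1 L
bread flour: 3 tsp × 1/5 = 0.6 tsp
brown sugar: 8 oz × 1/5 × 28.35 g/oz ≈ 45.4 g

granulated sugar: 1.0 oz; chopped walnuts: 0.2 oz; buttermilk: 300.0 mL; honey: 0.1 L; bread flour: 0.6 tsp; brown sugar: 45.4 g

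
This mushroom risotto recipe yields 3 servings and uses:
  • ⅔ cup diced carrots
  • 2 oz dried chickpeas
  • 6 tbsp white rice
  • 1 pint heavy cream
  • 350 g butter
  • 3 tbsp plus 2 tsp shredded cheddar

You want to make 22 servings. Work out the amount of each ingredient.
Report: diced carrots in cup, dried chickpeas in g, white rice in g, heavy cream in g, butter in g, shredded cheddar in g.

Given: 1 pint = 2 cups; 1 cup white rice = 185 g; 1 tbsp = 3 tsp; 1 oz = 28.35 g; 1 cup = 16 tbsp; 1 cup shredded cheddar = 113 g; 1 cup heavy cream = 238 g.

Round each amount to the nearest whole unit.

diced carrots: 5 cup; dried chickpeas: 416 g; white rice: 509 g; heavy cream: 3491 g; butter: 2567 g; shredded cheddar: 190 g

Scaling factor: 22/3.
diced carrots: 2/3 cup × 22/3 ≈ 5 cup
dried chickpeas: 2 oz × 22/3 × 28.35 g/oz ≈ 416 g
white rice: 6 tbsp × 22/3 ÷ 16 tbsp/cup × 185 g/cup ≈ 509 g
heavy cream: 1 pint × 22/3 × 2 cup/pint × 238 g/cup ≈ 3491 g
butter: 350 g × 22/3 ≈ 2567 g
shredded cheddar: (3 tbsp + 2 tsp = 11/3 tbsp) × 22/3 ÷ 16 tbsp/cup × 113 g/cup ≈ 190 g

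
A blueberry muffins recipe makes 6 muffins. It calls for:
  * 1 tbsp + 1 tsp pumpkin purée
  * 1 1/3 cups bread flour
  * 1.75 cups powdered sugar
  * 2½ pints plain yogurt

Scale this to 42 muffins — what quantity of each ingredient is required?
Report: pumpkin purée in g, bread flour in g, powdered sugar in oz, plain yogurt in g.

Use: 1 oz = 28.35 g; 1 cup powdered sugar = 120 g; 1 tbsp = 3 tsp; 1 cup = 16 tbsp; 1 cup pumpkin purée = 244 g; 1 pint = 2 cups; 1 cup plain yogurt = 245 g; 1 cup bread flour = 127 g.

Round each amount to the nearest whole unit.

Scaling factor: 42/6 = 7.
pumpkin purée: (1 tbsp + 1 tsp = 4/3 tbsp) × 7 ÷ 16 tbsp/cup × 244 g/cup ≈ 142 g
bread flour: 4/3 cup × 7 × 127 g/cup ≈ 1185 g
powdered sugar: 1.75 cup × 7 × 120 g/cup ÷ 28.35 g/oz ≈ 52 oz
plain yogurt: 2.5 pint × 7 × 2 cup/pint × 245 g/cup = 8575 g

pumpkin purée: 142 g; bread flour: 1185 g; powdered sugar: 52 oz; plain yogurt: 8575 g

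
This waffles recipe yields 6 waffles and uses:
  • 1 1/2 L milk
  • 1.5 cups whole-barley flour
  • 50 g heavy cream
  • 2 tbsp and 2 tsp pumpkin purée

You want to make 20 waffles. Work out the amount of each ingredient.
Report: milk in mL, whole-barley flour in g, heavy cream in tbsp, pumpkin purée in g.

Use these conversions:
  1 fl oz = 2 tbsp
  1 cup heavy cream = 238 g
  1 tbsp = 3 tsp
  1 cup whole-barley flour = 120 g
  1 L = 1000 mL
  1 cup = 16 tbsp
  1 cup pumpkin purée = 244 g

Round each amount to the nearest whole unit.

Scaling factor: 20/6 = 10/3.
milk: 1.5 L × 10/3 × 1000 mL/L = 5000 mL
whole-barley flour: 1.5 cup × 10/3 × 120 g/cup = 600 g
heavy cream: 50 g × 10/3 ÷ 238 g/cup × 16 tbsp/cup ≈ 11 tbsp
pumpkin purée: (2 tbsp + 2 tsp = 8/3 tbsp) × 10/3 ÷ 16 tbsp/cup × 244 g/cup ≈ 136 g

milk: 5000 mL; whole-barley flour: 600 g; heavy cream: 11 tbsp; pumpkin purée: 136 g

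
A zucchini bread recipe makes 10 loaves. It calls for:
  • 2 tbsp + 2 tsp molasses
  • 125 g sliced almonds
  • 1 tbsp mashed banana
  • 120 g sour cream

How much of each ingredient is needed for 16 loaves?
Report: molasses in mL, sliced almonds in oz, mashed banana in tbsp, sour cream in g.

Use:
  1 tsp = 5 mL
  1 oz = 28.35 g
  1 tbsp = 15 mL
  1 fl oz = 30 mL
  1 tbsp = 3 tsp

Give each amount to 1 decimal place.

molasses: 64.0 mL; sliced almonds: 7.1 oz; mashed banana: 1.6 tbsp; sour cream: 192.0 g

Scaling factor: 16/10 = 8/5 = 1.6.
molasses: (2 tbsp + 2 tsp = 8/3 tbsp) × 8/5 × 15 mL/tbsp = 64.0 mL
sliced almonds: 125 g × 8/5 ÷ 28.35 g/oz ≈ 7.1 oz
mashed banana: 1 tbsp × 8/5 = 1.6 tbsp
sour cream: 120 g × 8/5 = 192.0 g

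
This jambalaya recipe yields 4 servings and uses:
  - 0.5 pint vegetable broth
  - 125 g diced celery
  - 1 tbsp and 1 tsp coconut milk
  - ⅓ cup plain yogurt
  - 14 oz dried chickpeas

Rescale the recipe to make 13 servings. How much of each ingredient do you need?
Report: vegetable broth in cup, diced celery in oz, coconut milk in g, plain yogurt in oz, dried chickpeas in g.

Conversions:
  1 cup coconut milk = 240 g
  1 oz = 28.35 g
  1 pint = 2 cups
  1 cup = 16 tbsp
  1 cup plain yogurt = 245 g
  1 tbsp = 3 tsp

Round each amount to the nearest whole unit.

Scaling factor: 13/4 = 3.25.
vegetable broth: 0.5 pint × 13/4 × 2 cup/pint ≈ 3 cup
diced celery: 125 g × 13/4 ÷ 28.35 g/oz ≈ 14 oz
coconut milk: (1 tbsp + 1 tsp = 4/3 tbsp) × 13/4 ÷ 16 tbsp/cup × 240 g/cup = 65 g
plain yogurt: 1/3 cup × 13/4 × 245 g/cup ÷ 28.35 g/oz ≈ 9 oz
dried chickpeas: 14 oz × 13/4 × 28.35 g/oz ≈ 1290 g

vegetable broth: 3 cup; diced celery: 14 oz; coconut milk: 65 g; plain yogurt: 9 oz; dried chickpeas: 1290 g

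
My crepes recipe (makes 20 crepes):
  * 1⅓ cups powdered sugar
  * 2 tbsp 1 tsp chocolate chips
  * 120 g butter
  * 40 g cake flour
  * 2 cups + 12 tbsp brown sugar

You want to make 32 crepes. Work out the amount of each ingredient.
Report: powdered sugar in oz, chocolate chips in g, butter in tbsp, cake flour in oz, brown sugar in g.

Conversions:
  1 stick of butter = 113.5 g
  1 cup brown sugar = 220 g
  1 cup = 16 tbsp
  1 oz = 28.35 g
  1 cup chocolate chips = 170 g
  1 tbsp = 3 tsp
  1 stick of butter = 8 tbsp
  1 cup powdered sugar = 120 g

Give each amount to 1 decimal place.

Scaling factor: 32/20 = 8/5 = 1.6.
powdered sugar: 4/3 cup × 8/5 × 120 g/cup ÷ 28.35 g/oz ≈ 9.0 oz
chocolate chips: (2 tbsp + 1 tsp = 7/3 tbsp) × 8/5 ÷ 16 tbsp/cup × 170 g/cup ≈ 39.7 g
butter: 120 g × 8/5 ÷ 113.5 g/stick × 8 tbsp/stick ≈ 13.5 tbsp
cake flour: 40 g × 8/5 ÷ 28.35 g/oz ≈ 2.3 oz
brown sugar: (2 cup + 12 tbsp = 2.75 cup) × 8/5 × 220 g/cup = 968.0 g

powdered sugar: 9.0 oz; chocolate chips: 39.7 g; butter: 13.5 tbsp; cake flour: 2.3 oz; brown sugar: 968.0 g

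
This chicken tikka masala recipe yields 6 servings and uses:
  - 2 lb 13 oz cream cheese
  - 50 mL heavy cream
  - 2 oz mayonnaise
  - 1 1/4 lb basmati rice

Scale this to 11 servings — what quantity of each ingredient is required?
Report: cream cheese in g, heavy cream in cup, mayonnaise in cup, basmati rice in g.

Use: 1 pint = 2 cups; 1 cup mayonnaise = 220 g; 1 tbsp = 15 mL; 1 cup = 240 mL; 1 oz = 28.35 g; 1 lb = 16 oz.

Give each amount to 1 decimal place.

cream cheese: 2338.9 g; heavy cream: 0.4 cup; mayonnaise: 0.5 cup; basmati rice: 1039.5 g

Scaling factor: 11/6.
cream cheese: (2 lb + 13 oz = 2.8125 lb) × 11/6 × 16 oz/lb × 28.35 g/oz ≈ 2338.9 g
heavy cream: 50 mL × 11/6 ÷ 240 mL/cup ≈ 0.4 cup
mayonnaise: 2 oz × 11/6 × 28.35 g/oz ÷ 220 g/cup ≈ 0.5 cup
basmati rice: 1.25 lb × 11/6 × 16 oz/lb × 28.35 g/oz = 1039.5 g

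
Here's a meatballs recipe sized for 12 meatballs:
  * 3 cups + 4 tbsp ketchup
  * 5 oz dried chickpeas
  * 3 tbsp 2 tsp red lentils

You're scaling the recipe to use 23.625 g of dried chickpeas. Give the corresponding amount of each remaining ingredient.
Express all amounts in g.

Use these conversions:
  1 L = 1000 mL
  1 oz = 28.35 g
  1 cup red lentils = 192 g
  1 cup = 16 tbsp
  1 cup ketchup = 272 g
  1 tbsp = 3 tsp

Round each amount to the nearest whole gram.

The original recipe has 141.75 g of dried chickpeas, so the scaling factor is 23.625 ÷ 141.75 = 1/6.
ketchup: (3 cup + 4 tbsp = 3.25 cup) × 1/6 × 272 g/cup ≈ 147 g
red lentils: (3 tbsp + 2 tsp = 11/3 tbsp) × 1/6 ÷ 16 tbsp/cup × 192 g/cup ≈ 7 g

ketchup: 147 g; red lentils: 7 g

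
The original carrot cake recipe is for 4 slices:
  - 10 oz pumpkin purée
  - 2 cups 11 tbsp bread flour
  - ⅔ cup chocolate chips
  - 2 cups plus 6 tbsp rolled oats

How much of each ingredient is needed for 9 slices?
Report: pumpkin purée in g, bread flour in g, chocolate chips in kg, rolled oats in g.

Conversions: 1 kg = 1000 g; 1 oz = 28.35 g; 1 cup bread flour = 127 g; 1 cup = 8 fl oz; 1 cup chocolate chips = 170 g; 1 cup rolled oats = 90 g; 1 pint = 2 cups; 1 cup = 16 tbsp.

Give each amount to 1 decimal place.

Scaling factor: 9/4 = 2.25.
pumpkin purée: 10 oz × 9/4 × 28.35 g/oz ≈ 637.9 g
bread flour: (2 cup + 11 tbsp = 2.6875 cup) × 9/4 × 127 g/cup ≈ 768.0 g
chocolate chips: 2/3 cup × 9/4 × 170 g/cup ÷ 1000 g/kg ≈ 0.3 kg
rolled oats: (2 cup + 6 tbsp = 2.375 cup) × 9/4 × 90 g/cup ≈ 480.9 g

pumpkin purée: 637.9 g; bread flour: 768.0 g; chocolate chips: 0.3 kg; rolled oats: 480.9 g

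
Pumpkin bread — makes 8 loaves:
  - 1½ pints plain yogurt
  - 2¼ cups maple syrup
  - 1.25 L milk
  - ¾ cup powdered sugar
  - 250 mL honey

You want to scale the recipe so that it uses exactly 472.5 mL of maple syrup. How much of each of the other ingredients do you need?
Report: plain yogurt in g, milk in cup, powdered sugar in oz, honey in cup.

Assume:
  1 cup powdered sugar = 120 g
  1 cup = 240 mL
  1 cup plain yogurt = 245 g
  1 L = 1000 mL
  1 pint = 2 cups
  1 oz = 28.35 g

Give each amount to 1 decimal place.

The original recipe has 540 mL of maple syrup, so the scaling factor is 472.5 ÷ 540 = 7/8 = 0.875.
plain yogurt: 1.5 pint × 7/8 × 2 cup/pint × 245 g/cup ≈ 643.1 g
milk: 1.25 L × 7/8 × 1000 mL/L ÷ 240 mL/cup ≈ 4.6 cup
powdered sugar: 0.75 cup × 7/8 × 120 g/cup ÷ 28.35 g/oz ≈ 2.8 oz
honey: 250 mL × 7/8 ÷ 240 mL/cup ≈ 0.9 cup

plain yogurt: 643.1 g; milk: 4.6 cup; powdered sugar: 2.8 oz; honey: 0.9 cup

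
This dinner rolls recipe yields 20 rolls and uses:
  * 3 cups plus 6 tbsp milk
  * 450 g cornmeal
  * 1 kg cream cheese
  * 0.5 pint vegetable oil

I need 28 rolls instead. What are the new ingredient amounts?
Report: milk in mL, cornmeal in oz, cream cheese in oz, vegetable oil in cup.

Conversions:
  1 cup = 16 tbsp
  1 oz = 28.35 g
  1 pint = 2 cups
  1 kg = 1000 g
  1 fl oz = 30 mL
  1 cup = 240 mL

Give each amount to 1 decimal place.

milk: 1134.0 mL; cornmeal: 22.2 oz; cream cheese: 49.4 oz; vegetable oil: 1.4 cup

Scaling factor: 28/20 = 7/5 = 1.4.
milk: (3 cup + 6 tbsp = 3.375 cup) × 7/5 × 240 mL/cup = 1134.0 mL
cornmeal: 450 g × 7/5 ÷ 28.35 g/oz ≈ 22.2 oz
cream cheese: 1 kg × 7/5 × 1000 g/kg ÷ 28.35 g/oz ≈ 49.4 oz
vegetable oil: 0.5 pint × 7/5 × 2 cup/pint = 1.4 cup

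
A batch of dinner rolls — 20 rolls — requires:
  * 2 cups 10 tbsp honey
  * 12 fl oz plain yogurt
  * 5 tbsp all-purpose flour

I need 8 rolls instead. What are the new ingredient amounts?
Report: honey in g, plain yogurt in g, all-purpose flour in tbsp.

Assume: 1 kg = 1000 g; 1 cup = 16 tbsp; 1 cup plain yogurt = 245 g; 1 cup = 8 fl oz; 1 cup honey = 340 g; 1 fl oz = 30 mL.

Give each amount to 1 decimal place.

honey: 357.0 g; plain yogurt: 147.0 g; all-purpose flour: 2.0 tbsp

Scaling factor: 8/20 = 2/5 = 0.4.
honey: (2 cup + 10 tbsp = 2.625 cup) × 2/5 × 340 g/cup = 357.0 g
plain yogurt: 12 fl oz × 2/5 ÷ 8 fl oz/cup × 245 g/cup = 147.0 g
all-purpose flour: 5 tbsp × 2/5 = 2.0 tbsp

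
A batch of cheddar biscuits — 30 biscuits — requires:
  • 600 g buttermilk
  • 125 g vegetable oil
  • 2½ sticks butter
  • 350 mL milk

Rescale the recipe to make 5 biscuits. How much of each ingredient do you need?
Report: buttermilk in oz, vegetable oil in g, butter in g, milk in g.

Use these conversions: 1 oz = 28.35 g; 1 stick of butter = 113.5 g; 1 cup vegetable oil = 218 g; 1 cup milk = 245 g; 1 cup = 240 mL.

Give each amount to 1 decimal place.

buttermilk: 3.5 oz; vegetable oil: 20.8 g; butter: 47.3 g; milk: 59.5 g

Scaling factor: 5/30 = 1/6.
buttermilk: 600 g × 1/6 ÷ 28.35 g/oz ≈ 3.5 oz
vegetable oil: 125 g × 1/6 ≈ 20.8 g
butter: 2.5 stick × 1/6 × 113.5 g/stick ≈ 47.3 g
milk: 350 mL × 1/6 ÷ 240 mL/cup × 245 g/cup ≈ 59.5 g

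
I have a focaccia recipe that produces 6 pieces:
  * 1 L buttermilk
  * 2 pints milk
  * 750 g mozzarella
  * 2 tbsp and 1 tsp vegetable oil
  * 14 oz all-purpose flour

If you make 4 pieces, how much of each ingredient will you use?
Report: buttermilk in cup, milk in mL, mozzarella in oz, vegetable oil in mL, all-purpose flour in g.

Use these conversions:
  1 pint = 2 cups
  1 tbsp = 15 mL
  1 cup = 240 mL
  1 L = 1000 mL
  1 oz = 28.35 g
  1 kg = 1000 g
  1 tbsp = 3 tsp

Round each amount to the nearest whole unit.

Scaling factor: 4/6 = 2/3.
buttermilk: 1 L × 2/3 × 1000 mL/L ÷ 240 mL/cup ≈ 3 cup
milk: 2 pint × 2/3 × 2 cup/pint × 240 mL/cup = 640 mL
mozzarella: 750 g × 2/3 ÷ 28.35 g/oz ≈ 18 oz
vegetable oil: (2 tbsp + 1 tsp = 7/3 tbsp) × 2/3 × 15 mL/tbsp ≈ 23 mL
all-purpose flour: 14 oz × 2/3 × 28.35 g/oz ≈ 265 g

buttermilk: 3 cup; milk: 640 mL; mozzarella: 18 oz; vegetable oil: 23 mL; all-purpose flour: 265 g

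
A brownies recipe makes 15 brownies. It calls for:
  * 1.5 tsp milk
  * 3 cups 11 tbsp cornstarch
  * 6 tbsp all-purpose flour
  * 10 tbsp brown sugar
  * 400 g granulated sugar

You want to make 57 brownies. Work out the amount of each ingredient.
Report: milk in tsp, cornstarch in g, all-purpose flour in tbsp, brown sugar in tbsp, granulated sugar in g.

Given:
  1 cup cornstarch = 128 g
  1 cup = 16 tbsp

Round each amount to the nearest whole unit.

Scaling factor: 57/15 = 19/5 = 3.8.
milk: 1.5 tsp × 19/5 ≈ 6 tsp
cornstarch: (3 cup + 11 tbsp = 3.6875 cup) × 19/5 × 128 g/cup ≈ 1794 g
all-purpose flour: 6 tbsp × 19/5 ≈ 23 tbsp
brown sugar: 10 tbsp × 19/5 = 38 tbsp
granulated sugar: 400 g × 19/5 = 1520 g

milk: 6 tsp; cornstarch: 1794 g; all-purpose flour: 23 tbsp; brown sugar: 38 tbsp; granulated sugar: 1520 g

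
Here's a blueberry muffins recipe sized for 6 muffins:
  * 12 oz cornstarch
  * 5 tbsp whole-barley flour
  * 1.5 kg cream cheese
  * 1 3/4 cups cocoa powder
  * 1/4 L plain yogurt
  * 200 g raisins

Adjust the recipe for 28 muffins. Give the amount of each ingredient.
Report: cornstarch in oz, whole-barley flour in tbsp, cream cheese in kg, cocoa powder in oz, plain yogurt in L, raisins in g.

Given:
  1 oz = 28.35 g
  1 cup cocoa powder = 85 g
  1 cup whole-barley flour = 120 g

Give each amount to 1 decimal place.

Scaling factor: 28/6 = 14/3.
cornstarch: 12 oz × 14/3 = 56.0 oz
whole-barley flour: 5 tbsp × 14/3 ≈ 23.3 tbsp
cream cheese: 1.5 kg × 14/3 = 7.0 kg
cocoa powder: 1.75 cup × 14/3 × 85 g/cup ÷ 28.35 g/oz ≈ 24.5 oz
plain yogurt: 0.25 L × 14/3 ≈ 1.2 L
raisins: 200 g × 14/3 ≈ 933.3 g

cornstarch: 56.0 oz; whole-barley flour: 23.3 tbsp; cream cheese: 7.0 kg; cocoa powder: 24.5 oz; plain yogurt: 1.2 L; raisins: 933.3 g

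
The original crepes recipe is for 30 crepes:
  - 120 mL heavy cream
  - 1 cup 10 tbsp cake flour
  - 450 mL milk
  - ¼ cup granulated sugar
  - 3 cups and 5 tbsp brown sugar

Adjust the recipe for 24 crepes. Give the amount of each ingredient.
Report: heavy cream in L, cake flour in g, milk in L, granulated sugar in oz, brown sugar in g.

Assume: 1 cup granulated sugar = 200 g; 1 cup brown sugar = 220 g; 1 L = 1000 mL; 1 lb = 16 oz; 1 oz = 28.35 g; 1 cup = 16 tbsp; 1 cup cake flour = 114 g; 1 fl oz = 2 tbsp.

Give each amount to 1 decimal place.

Scaling factor: 24/30 = 4/5 = 0.8.
heavy cream: 120 mL × 4/5 ÷ 1000 mL/L ≈ 0.1 L
cake flour: (1 cup + 10 tbsp = 1.625 cup) × 4/5 × 114 g/cup = 148.2 g
milk: 450 mL × 4/5 ÷ 1000 mL/L ≈ 0.4 L
granulated sugar: 0.25 cup × 4/5 × 200 g/cup ÷ 28.35 g/oz ≈ 1.4 oz
brown sugar: (3 cup + 5 tbsp = 3.3125 cup) × 4/5 × 220 g/cup = 583.0 g

heavy cream: 0.1 L; cake flour: 148.2 g; milk: 0.4 L; granulated sugar: 1.4 oz; brown sugar: 583.0 g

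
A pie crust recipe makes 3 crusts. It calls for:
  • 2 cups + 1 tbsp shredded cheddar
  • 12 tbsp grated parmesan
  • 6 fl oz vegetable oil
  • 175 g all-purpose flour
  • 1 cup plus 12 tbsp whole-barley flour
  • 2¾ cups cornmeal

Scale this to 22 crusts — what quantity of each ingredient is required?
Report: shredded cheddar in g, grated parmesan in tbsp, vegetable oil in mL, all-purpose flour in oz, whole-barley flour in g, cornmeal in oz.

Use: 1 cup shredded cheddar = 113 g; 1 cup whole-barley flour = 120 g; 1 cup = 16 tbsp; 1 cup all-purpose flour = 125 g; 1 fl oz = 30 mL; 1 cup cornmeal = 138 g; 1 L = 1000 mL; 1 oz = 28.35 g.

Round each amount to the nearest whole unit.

Scaling factor: 22/3.
shredded cheddar: (2 cup + 1 tbsp = 2.0625 cup) × 22/3 × 113 g/cup ≈ 1709 g
grated parmesan: 12 tbsp × 22/3 = 88 tbsp
vegetable oil: 6 fl oz × 22/3 × 30 mL/fl oz = 1320 mL
all-purpose flour: 175 g × 22/3 ÷ 28.35 g/oz ≈ 45 oz
whole-barley flour: (1 cup + 12 tbsp = 1.75 cup) × 22/3 × 120 g/cup = 1540 g
cornmeal: 2.75 cup × 22/3 × 138 g/cup ÷ 28.35 g/oz ≈ 98 oz

shredded cheddar: 1709 g; grated parmesan: 88 tbsp; vegetable oil: 1320 mL; all-purpose flour: 45 oz; whole-barley flour: 1540 g; cornmeal: 98 oz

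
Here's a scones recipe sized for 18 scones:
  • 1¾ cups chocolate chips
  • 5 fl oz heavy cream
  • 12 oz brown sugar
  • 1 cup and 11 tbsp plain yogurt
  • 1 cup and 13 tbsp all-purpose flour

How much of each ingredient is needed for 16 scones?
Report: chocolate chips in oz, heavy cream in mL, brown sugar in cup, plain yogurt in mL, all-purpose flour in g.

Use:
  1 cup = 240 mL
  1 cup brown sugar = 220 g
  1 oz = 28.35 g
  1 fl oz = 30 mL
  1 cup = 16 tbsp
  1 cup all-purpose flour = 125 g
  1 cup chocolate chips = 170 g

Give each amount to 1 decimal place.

chocolate chips: 9.3 oz; heavy cream: 133.3 mL; brown sugar: 1.4 cup; plain yogurt: 360.0 mL; all-purpose flour: 201.4 g

Scaling factor: 16/18 = 8/9.
chocolate chips: 1.75 cup × 8/9 × 170 g/cup ÷ 28.35 g/oz ≈ 9.3 oz
heavy cream: 5 fl oz × 8/9 × 30 mL/fl oz ≈ 133.3 mL
brown sugar: 12 oz × 8/9 × 28.35 g/oz ÷ 220 g/cup ≈ 1.4 cup
plain yogurt: (1 cup + 11 tbsp = 1.6875 cup) × 8/9 × 240 mL/cup = 360.0 mL
all-purpose flour: (1 cup + 13 tbsp = 1.8125 cup) × 8/9 × 125 g/cup ≈ 201.4 g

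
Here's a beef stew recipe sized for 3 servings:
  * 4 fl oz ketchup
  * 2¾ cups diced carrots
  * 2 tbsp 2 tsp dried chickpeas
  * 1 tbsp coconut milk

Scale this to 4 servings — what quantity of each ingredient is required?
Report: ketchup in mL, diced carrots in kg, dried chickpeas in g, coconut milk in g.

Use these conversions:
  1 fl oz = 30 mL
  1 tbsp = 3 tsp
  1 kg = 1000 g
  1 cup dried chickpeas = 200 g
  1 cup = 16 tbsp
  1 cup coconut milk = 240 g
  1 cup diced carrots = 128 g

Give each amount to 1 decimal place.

Scaling factor: 4/3.
ketchup: 4 fl oz × 4/3 × 30 mL/fl oz = 160.0 mL
diced carrots: 2.75 cup × 4/3 × 128 g/cup ÷ 1000 g/kg ≈ 0.5 kg
dried chickpeas: (2 tbsp + 2 tsp = 8/3 tbsp) × 4/3 ÷ 16 tbsp/cup × 200 g/cup ≈ 44.4 g
coconut milk: 1 tbsp × 4/3 ÷ 16 tbsp/cup × 240 g/cup = 20.0 g

ketchup: 160.0 mL; diced carrots: 0.5 kg; dried chickpeas: 44.4 g; coconut milk: 20.0 g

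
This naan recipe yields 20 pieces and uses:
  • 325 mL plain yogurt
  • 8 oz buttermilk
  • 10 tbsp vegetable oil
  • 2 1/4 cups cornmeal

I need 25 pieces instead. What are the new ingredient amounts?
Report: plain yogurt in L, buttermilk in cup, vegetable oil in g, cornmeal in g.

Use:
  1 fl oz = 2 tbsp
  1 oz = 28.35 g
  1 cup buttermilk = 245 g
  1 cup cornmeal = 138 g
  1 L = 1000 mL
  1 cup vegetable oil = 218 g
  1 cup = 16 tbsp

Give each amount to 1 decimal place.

plain yogurt: 0.4 L; buttermilk: 1.2 cup; vegetable oil: 170.3 g; cornmeal: 388.1 g

Scaling factor: 25/20 = 5/4 = 1.25.
plain yogurt: 325 mL × 5/4 ÷ 1000 mL/L ≈ 0.4 L
buttermilk: 8 oz × 5/4 × 28.35 g/oz ÷ 245 g/cup ≈ 1.2 cup
vegetable oil: 10 tbsp × 5/4 ÷ 16 tbsp/cup × 218 g/cup ≈ 170.3 g
cornmeal: 2.25 cup × 5/4 × 138 g/cup ≈ 388.1 g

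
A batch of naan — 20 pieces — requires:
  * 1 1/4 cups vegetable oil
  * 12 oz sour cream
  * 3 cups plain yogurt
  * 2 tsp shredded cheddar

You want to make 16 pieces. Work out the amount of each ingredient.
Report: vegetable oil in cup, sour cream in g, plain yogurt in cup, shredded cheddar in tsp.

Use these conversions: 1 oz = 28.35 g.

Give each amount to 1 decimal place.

Scaling factor: 16/20 = 4/5 = 0.8.
vegetable oil: 1.25 cup × 4/5 = 1.0 cup
sour cream: 12 oz × 4/5 × 28.35 g/oz ≈ 272.2 g
plain yogurt: 3 cup × 4/5 = 2.4 cup
shredded cheddar: 2 tsp × 4/5 = 1.6 tsp

vegetable oil: 1.0 cup; sour cream: 272.2 g; plain yogurt: 2.4 cup; shredded cheddar: 1.6 tsp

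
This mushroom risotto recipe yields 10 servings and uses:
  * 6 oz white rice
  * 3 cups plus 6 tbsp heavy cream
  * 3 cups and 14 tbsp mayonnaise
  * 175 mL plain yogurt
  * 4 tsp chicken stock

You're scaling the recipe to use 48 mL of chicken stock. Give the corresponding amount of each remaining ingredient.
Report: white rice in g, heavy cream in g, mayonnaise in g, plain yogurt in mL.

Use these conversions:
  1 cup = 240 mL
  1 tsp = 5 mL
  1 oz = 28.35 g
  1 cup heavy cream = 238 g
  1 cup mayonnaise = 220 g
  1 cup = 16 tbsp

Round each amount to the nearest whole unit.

The original recipe has 20 mL of chicken stock, so the scaling factor is 48 ÷ 20 = 12/5 = 2.4.
white rice: 6 oz × 12/5 × 28.35 g/oz ≈ 408 g
heavy cream: (3 cup + 6 tbsp = 3.375 cup) × 12/5 × 238 g/cup ≈ 1928 g
mayonnaise: (3 cup + 14 tbsp = 3.875 cup) × 12/5 × 220 g/cup = 2046 g
plain yogurt: 175 mL × 12/5 = 420 mL

white rice: 408 g; heavy cream: 1928 g; mayonnaise: 2046 g; plain yogurt: 420 mL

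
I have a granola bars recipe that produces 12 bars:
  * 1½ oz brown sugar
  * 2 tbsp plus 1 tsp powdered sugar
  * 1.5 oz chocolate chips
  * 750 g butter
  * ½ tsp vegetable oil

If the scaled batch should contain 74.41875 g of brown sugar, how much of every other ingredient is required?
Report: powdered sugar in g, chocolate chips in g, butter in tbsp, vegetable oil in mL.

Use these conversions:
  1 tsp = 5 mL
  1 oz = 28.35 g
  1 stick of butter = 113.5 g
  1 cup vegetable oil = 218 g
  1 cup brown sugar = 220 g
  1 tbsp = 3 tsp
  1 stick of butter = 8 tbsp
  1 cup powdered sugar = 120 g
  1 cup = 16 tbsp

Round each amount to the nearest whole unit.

powdered sugar: 31 g; chocolate chips: 74 g; butter: 93 tbsp; vegetable oil: 4 mL

The original recipe has 42.525 g of brown sugar, so the scaling factor is 74.41875 ÷ 42.525 = 7/4 = 1.75.
powdered sugar: (2 tbsp + 1 tsp = 7/3 tbsp) × 7/4 ÷ 16 tbsp/cup × 120 g/cup ≈ 31 g
chocolate chips: 1.5 oz × 7/4 × 28.35 g/oz ≈ 74 g
butter: 750 g × 7/4 ÷ 113.5 g/stick × 8 tbsp/stick ≈ 93 tbsp
vegetable oil: 0.5 tsp × 7/4 × 5 mL/tsp ≈ 4 mL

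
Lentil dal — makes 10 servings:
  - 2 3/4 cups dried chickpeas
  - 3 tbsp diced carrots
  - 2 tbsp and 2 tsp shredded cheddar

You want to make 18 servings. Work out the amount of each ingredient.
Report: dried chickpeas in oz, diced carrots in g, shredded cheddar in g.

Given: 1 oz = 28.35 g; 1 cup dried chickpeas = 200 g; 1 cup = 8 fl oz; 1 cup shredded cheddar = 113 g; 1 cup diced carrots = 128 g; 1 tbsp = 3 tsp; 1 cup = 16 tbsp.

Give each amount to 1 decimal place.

Scaling factor: 18/10 = 9/5 = 1.8.
dried chickpeas: 2.75 cup × 9/5 × 200 g/cup ÷ 28.35 g/oz ≈ 34.9 oz
diced carrots: 3 tbsp × 9/5 ÷ 16 tbsp/cup × 128 g/cup = 43.2 g
shredded cheddar: (2 tbsp + 2 tsp = 8/3 tbsp) × 9/5 ÷ 16 tbsp/cup × 113 g/cup = 33.9 g

dried chickpeas: 34.9 oz; diced carrots: 43.2 g; shredded cheddar: 33.9 g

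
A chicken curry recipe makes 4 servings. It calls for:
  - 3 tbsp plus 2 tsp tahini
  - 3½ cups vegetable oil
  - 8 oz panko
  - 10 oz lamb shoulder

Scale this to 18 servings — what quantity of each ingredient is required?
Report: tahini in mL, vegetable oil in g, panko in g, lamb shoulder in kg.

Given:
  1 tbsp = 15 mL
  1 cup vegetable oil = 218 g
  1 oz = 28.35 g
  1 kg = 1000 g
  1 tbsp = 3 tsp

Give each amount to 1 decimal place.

tahini: 247.5 mL; vegetable oil: 3433.5 g; panko: 1020.6 g; lamb shoulder: 1.3 kg

Scaling factor: 18/4 = 9/2 = 4.5.
tahini: (3 tbsp + 2 tsp = 11/3 tbsp) × 9/2 × 15 mL/tbsp = 247.5 mL
vegetable oil: 3.5 cup × 9/2 × 218 g/cup = 3433.5 g
panko: 8 oz × 9/2 × 28.35 g/oz = 1020.6 g
lamb shoulder: 10 oz × 9/2 × 28.35 g/oz ÷ 1000 g/kg ≈ 1.3 kg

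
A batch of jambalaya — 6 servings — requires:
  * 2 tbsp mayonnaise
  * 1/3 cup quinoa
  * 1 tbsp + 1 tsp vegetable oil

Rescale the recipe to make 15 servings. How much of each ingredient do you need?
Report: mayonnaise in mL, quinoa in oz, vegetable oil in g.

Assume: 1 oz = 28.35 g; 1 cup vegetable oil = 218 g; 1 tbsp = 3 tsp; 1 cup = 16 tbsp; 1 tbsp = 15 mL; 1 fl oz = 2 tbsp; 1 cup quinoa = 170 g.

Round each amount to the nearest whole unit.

mayonnaise: 75 mL; quinoa: 5 oz; vegetable oil: 45 g

Scaling factor: 15/6 = 5/2 = 2.5.
mayonnaise: 2 tbsp × 5/2 × 15 mL/tbsp = 75 mL
quinoa: 1/3 cup × 5/2 × 170 g/cup ÷ 28.35 g/oz ≈ 5 oz
vegetable oil: (1 tbsp + 1 tsp = 4/3 tbsp) × 5/2 ÷ 16 tbsp/cup × 218 g/cup ≈ 45 g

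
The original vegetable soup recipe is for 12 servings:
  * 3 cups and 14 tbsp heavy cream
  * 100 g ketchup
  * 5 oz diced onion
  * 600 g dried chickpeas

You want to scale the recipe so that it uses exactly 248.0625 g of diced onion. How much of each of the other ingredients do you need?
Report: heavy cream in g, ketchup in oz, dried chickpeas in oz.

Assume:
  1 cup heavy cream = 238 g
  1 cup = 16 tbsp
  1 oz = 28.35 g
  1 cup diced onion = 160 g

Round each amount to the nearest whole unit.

heavy cream: 1614 g; ketchup: 6 oz; dried chickpeas: 37 oz

The original recipe has 141.75 g of diced onion, so the scaling factor is 248.0625 ÷ 141.75 = 7/4 = 1.75.
heavy cream: (3 cup + 14 tbsp = 3.875 cup) × 7/4 × 238 g/cup ≈ 1614 g
ketchup: 100 g × 7/4 ÷ 28.35 g/oz ≈ 6 oz
dried chickpeas: 600 g × 7/4 ÷ 28.35 g/oz ≈ 37 oz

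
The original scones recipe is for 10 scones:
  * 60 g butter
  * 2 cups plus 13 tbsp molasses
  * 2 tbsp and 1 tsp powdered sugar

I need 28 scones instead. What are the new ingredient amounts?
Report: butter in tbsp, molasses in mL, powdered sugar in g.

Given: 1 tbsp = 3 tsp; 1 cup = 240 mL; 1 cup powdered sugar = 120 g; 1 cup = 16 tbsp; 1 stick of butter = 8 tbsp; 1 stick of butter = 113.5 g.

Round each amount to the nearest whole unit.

Scaling factor: 28/10 = 14/5 = 2.8.
butter: 60 g × 14/5 ÷ 113.5 g/stick × 8 tbsp/stick ≈ 12 tbsp
molasses: (2 cup + 13 tbsp = 2.8125 cup) × 14/5 × 240 mL/cup = 1890 mL
powdered sugar: (2 tbsp + 1 tsp = 7/3 tbsp) × 14/5 ÷ 16 tbsp/cup × 120 g/cup = 49 g

butter: 12 tbsp; molasses: 1890 mL; powdered sugar: 49 g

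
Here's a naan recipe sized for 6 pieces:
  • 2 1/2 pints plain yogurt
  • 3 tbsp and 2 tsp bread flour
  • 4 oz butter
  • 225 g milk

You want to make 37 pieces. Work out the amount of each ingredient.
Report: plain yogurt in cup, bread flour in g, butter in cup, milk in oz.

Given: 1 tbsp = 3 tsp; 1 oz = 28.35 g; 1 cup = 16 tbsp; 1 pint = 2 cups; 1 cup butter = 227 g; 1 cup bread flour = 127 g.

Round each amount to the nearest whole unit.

plain yogurt: 31 cup; bread flour: 179 g; butter: 3 cup; milk: 49 oz

Scaling factor: 37/6.
plain yogurt: 2.5 pint × 37/6 × 2 cup/pint ≈ 31 cup
bread flour: (3 tbsp + 2 tsp = 11/3 tbsp) × 37/6 ÷ 16 tbsp/cup × 127 g/cup ≈ 179 g
butter: 4 oz × 37/6 × 28.35 g/oz ÷ 227 g/cup ≈ 3 cup
milk: 225 g × 37/6 ÷ 28.35 g/oz ≈ 49 oz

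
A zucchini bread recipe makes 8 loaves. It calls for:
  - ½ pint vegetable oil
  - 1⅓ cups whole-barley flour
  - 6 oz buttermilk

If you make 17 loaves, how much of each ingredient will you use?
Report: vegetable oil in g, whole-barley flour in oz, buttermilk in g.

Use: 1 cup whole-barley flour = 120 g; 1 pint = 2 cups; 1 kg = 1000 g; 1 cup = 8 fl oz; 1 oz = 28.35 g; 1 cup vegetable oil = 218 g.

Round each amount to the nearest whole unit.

Scaling factor: 17/8 = 2.125.
vegetable oil: 0.5 pint × 17/8 × 2 cup/pint × 218 g/cup ≈ 463 g
whole-barley flour: 4/3 cup × 17/8 × 120 g/cup ÷ 28.35 g/oz ≈ 12 oz
buttermilk: 6 oz × 17/8 × 28.35 g/oz ≈ 361 g

vegetable oil: 463 g; whole-barley flour: 12 oz; buttermilk: 361 g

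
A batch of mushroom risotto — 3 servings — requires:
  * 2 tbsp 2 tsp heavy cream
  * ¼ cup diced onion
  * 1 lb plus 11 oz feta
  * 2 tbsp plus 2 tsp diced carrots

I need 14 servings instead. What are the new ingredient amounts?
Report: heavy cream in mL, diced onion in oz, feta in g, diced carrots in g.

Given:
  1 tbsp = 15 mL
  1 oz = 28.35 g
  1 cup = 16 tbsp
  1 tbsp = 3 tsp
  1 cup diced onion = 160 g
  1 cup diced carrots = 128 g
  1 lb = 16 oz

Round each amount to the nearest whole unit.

Scaling factor: 14/3.
heavy cream: (2 tbsp + 2 tsp = 8/3 tbsp) × 14/3 × 15 mL/tbsp ≈ 187 mL
diced onion: 0.25 cup × 14/3 × 160 g/cup ÷ 28.35 g/oz ≈ 7 oz
feta: (1 lb + 11 oz = 1.6875 lb) × 14/3 × 16 oz/lb × 28.35 g/oz ≈ 3572 g
diced carrots: (2 tbsp + 2 tsp = 8/3 tbsp) × 14/3 ÷ 16 tbsp/cup × 128 g/cup ≈ 100 g

heavy cream: 187 mL; diced onion: 7 oz; feta: 3572 g; diced carrots: 100 g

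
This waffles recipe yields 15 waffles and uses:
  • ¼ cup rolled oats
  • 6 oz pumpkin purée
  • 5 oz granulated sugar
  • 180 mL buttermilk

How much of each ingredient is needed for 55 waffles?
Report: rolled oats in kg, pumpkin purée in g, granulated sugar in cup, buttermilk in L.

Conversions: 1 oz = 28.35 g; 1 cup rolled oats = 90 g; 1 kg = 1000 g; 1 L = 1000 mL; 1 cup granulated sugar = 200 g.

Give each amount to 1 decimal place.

Scaling factor: 55/15 = 11/3.
rolled oats: 0.25 cup × 11/3 × 90 g/cup ÷ 1000 g/kg ≈ 0.1 kg
pumpkin purée: 6 oz × 11/3 × 28.35 g/oz = 623.7 g
granulated sugar: 5 oz × 11/3 × 28.35 g/oz ÷ 200 g/cup ≈ 2.6 cup
buttermilk: 180 mL × 11/3 ÷ 1000 mL/L ≈ 0.7 L

rolled oats: 0.1 kg; pumpkin purée: 623.7 g; granulated sugar: 2.6 cup; buttermilk: 0.7 L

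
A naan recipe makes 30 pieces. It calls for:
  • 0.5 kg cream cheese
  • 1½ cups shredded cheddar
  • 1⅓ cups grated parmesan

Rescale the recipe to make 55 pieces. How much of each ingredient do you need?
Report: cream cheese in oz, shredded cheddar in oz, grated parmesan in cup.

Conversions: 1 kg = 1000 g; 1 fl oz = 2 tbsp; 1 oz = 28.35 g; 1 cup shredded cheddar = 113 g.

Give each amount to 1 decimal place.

cream cheese: 32.3 oz; shredded cheddar: 11.0 oz; grated parmesan: 2.4 cup

Scaling factor: 55/30 = 11/6.
cream cheese: 0.5 kg × 11/6 × 1000 g/kg ÷ 28.35 g/oz ≈ 32.3 oz
shredded cheddar: 1.5 cup × 11/6 × 113 g/cup ÷ 28.35 g/oz ≈ 11.0 oz
grated parmesan: 4/3 cup × 11/6 ≈ 2.4 cup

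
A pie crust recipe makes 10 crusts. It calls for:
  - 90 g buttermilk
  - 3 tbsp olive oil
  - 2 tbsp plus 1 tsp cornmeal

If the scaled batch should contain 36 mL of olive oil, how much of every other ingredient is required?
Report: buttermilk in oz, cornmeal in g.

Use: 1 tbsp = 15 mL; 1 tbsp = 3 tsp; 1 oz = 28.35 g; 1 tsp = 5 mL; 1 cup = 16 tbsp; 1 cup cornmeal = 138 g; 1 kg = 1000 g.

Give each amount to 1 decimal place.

buttermilk: 2.5 oz; cornmeal: 16.1 g

The original recipe has 45 mL of olive oil, so the scaling factor is 36 ÷ 45 = 4/5 = 0.8.
buttermilk: 90 g × 4/5 ÷ 28.35 g/oz ≈ 2.5 oz
cornmeal: (2 tbsp + 1 tsp = 7/3 tbsp) × 4/5 ÷ 16 tbsp/cup × 138 g/cup = 16.1 g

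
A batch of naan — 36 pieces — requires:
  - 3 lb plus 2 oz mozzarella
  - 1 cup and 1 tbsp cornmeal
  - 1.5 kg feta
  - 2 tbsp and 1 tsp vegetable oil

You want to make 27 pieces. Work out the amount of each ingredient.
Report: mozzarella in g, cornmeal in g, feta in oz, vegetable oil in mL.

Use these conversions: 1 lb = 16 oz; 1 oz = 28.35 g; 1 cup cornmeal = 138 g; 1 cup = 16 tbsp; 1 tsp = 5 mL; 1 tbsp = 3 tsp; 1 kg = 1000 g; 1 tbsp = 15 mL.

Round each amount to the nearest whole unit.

mozzarella: 1063 g; cornmeal: 110 g; feta: 40 oz; vegetable oil: 26 mL

Scaling factor: 27/36 = 3/4 = 0.75.
mozzarella: (3 lb + 2 oz = 3.125 lb) × 3/4 × 16 oz/lb × 28.35 g/oz ≈ 1063 g
cornmeal: (1 cup + 1 tbsp = 1.0625 cup) × 3/4 × 138 g/cup ≈ 110 g
feta: 1.5 kg × 3/4 × 1000 g/kg ÷ 28.35 g/oz ≈ 40 oz
vegetable oil: (2 tbsp + 1 tsp = 7/3 tbsp) × 3/4 × 15 mL/tbsp ≈ 26 mL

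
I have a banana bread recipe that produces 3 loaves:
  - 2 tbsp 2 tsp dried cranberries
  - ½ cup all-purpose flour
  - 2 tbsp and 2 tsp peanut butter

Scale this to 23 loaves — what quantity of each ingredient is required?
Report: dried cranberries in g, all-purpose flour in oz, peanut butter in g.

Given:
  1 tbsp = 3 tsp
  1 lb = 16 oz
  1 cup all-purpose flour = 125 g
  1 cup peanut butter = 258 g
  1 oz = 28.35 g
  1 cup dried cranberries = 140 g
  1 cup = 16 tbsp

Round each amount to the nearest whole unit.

Scaling factor: 23/3.
dried cranberries: (2 tbsp + 2 tsp = 8/3 tbsp) × 23/3 ÷ 16 tbsp/cup × 140 g/cup ≈ 179 g
all-purpose flour: 0.5 cup × 23/3 × 125 g/cup ÷ 28.35 g/oz ≈ 17 oz
peanut butter: (2 tbsp + 2 tsp = 8/3 tbsp) × 23/3 ÷ 16 tbsp/cup × 258 g/cup ≈ 330 g

dried cranberries: 179 g; all-purpose flour: 17 oz; peanut butter: 330 g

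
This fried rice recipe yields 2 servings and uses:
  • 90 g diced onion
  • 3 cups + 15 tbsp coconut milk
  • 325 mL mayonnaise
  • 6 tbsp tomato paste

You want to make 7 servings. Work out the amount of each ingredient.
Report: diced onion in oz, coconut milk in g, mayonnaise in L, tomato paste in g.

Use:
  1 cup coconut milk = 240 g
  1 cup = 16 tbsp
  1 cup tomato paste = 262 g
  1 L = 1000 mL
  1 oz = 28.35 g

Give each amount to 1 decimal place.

Scaling factor: 7/2 = 3.5.
diced onion: 90 g × 7/2 ÷ 28.35 g/oz ≈ 11.1 oz
coconut milk: (3 cup + 15 tbsp = 3.9375 cup) × 7/2 × 240 g/cup = 3307.5 g
mayonnaise: 325 mL × 7/2 ÷ 1000 mL/L ≈ 1.1 L
tomato paste: 6 tbsp × 7/2 ÷ 16 tbsp/cup × 262 g/cup ≈ 343.9 g

diced onion: 11.1 oz; coconut milk: 3307.5 g; mayonnaise: 1.1 L; tomato paste: 343.9 g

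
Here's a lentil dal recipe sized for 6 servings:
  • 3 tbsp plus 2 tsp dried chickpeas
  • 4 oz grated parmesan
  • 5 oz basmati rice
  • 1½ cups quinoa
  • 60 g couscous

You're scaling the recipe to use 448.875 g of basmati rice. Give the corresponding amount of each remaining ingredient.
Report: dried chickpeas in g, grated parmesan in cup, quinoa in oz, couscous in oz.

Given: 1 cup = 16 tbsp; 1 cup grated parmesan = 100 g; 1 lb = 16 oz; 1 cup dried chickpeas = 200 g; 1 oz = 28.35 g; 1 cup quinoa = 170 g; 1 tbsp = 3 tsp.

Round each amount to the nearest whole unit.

dried chickpeas: 145 g; grated parmesan: 4 cup; quinoa: 28 oz; couscous: 7 oz

The original recipe has 141.75 g of basmati rice, so the scaling factor is 448.875 ÷ 141.75 = 19/6.
dried chickpeas: (3 tbsp + 2 tsp = 11/3 tbsp) × 19/6 ÷ 16 tbsp/cup × 200 g/cup ≈ 145 g
grated parmesan: 4 oz × 19/6 × 28.35 g/oz ÷ 100 g/cup ≈ 4 cup
quinoa: 1.5 cup × 19/6 × 170 g/cup ÷ 28.35 g/oz ≈ 28 oz
couscous: 60 g × 19/6 ÷ 28.35 g/oz ≈ 7 oz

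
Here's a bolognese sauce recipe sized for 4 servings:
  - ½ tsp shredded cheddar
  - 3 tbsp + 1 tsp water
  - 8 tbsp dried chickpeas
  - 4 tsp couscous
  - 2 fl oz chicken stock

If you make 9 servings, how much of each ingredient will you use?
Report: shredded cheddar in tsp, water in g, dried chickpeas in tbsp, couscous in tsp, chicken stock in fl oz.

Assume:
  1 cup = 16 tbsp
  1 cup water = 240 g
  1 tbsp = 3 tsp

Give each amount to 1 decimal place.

Scaling factor: 9/4 = 2.25.
shredded cheddar: 0.5 tsp × 9/4 ≈ 1.1 tsp
water: (3 tbsp + 1 tsp = 10/3 tbsp) × 9/4 ÷ 16 tbsp/cup × 240 g/cup = 112.5 g
dried chickpeas: 8 tbsp × 9/4 = 18.0 tbsp
couscous: 4 tsp × 9/4 = 9.0 tsp
chicken stock: 2 fl oz × 9/4 = 4.5 fl oz

shredded cheddar: 1.1 tsp; water: 112.5 g; dried chickpeas: 18.0 tbsp; couscous: 9.0 tsp; chicken stock: 4.5 fl oz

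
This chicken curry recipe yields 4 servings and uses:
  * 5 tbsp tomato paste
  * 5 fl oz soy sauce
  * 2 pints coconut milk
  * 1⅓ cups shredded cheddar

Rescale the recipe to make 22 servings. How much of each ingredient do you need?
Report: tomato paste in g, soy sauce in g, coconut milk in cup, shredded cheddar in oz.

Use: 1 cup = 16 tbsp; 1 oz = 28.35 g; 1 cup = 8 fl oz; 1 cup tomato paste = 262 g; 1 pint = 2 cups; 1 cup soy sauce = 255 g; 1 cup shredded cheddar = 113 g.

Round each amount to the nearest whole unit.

Scaling factor: 22/4 = 11/2 = 5.5.
tomato paste: 5 tbsp × 11/2 ÷ 16 tbsp/cup × 262 g/cup ≈ 450 g
soy sauce: 5 fl oz × 11/2 ÷ 8 fl oz/cup × 255 g/cup ≈ 877 g
coconut milk: 2 pint × 11/2 × 2 cup/pint = 22 cup
shredded cheddar: 4/3 cup × 11/2 × 113 g/cup ÷ 28.35 g/oz ≈ 29 oz

tomato paste: 450 g; soy sauce: 877 g; coconut milk: 22 cup; shredded cheddar: 29 oz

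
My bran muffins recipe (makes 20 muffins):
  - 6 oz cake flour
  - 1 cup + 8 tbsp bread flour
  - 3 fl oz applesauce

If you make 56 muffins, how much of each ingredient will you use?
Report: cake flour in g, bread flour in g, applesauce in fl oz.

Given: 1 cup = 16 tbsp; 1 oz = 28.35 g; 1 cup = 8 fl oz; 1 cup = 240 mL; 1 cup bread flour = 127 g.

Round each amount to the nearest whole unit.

cake flour: 476 g; bread flour: 533 g; applesauce: 8 fl oz

Scaling factor: 56/20 = 14/5 = 2.8.
cake flour: 6 oz × 14/5 × 28.35 g/oz ≈ 476 g
bread flour: (1 cup + 8 tbsp = 1.5 cup) × 14/5 × 127 g/cup ≈ 533 g
applesauce: 3 fl oz × 14/5 ≈ 8 fl oz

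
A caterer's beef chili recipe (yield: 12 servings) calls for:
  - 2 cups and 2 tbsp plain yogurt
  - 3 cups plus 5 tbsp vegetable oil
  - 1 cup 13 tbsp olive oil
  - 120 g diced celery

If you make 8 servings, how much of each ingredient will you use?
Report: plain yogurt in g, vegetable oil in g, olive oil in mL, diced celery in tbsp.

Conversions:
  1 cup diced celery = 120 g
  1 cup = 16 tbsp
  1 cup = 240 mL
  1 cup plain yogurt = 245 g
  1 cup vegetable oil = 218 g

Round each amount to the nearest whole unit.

Scaling factor: 8/12 = 2/3.
plain yogurt: (2 cup + 2 tbsp = 2.125 cup) × 2/3 × 245 g/cup ≈ 347 g
vegetable oil: (3 cup + 5 tbsp = 3.3125 cup) × 2/3 × 218 g/cup ≈ 481 g
olive oil: (1 cup + 13 tbsp = 1.8125 cup) × 2/3 × 240 mL/cup = 290 mL
diced celery: 120 g × 2/3 ÷ 120 g/cup × 16 tbsp/cup ≈ 11 tbsp

plain yogurt: 347 g; vegetable oil: 481 g; olive oil: 290 mL; diced celery: 11 tbsp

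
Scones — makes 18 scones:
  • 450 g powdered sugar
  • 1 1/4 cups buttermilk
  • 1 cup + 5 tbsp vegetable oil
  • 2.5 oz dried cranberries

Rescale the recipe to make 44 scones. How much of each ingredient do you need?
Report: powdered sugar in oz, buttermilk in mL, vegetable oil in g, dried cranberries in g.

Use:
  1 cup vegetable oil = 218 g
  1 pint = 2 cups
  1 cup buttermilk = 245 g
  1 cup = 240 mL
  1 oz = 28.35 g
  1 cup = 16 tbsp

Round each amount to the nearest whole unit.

Scaling factor: 44/18 = 22/9.
powdered sugar: 450 g × 22/9 ÷ 28.35 g/oz ≈ 39 oz
buttermilk: 1.25 cup × 22/9 × 240 mL/cup ≈ 733 mL
vegetable oil: (1 cup + 5 tbsp = 1.3125 cup) × 22/9 × 218 g/cup ≈ 699 g
dried cranberries: 2.5 oz × 22/9 × 28.35 g/oz ≈ 173 g

powdered sugar: 39 oz; buttermilk: 733 mL; vegetable oil: 699 g; dried cranberries: 173 g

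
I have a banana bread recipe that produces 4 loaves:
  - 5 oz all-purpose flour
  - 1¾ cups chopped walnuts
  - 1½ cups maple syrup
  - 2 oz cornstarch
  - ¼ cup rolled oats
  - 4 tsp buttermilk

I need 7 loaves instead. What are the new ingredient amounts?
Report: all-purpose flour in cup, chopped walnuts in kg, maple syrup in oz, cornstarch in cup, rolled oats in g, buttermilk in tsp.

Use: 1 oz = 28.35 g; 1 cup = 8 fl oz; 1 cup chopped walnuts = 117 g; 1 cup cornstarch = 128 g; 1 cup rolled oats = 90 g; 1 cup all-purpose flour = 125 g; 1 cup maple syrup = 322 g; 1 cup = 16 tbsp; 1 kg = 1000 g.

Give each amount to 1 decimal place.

all-purpose flour: 2.0 cup; chopped walnuts: 0.4 kg; maple syrup: 29.8 oz; cornstarch: 0.8 cup; rolled oats: 39.4 g; buttermilk: 7.0 tsp

Scaling factor: 7/4 = 1.75.
all-purpose flour: 5 oz × 7/4 × 28.35 g/oz ÷ 125 g/cup ≈ 2.0 cup
chopped walnuts: 1.75 cup × 7/4 × 117 g/cup ÷ 1000 g/kg ≈ 0.4 kg
maple syrup: 1.5 cup × 7/4 × 322 g/cup ÷ 28.35 g/oz ≈ 29.8 oz
cornstarch: 2 oz × 7/4 × 28.35 g/oz ÷ 128 g/cup ≈ 0.8 cup
rolled oats: 0.25 cup × 7/4 × 90 g/cup ≈ 39.4 g
buttermilk: 4 tsp × 7/4 = 7.0 tsp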